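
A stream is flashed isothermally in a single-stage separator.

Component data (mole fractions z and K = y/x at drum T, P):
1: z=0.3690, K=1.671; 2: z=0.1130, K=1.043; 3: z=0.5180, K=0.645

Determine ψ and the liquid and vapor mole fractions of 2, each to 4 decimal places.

ψ = 0.3260, x_2 = 0.1114, y_2 = 0.1162

Material balance + equilibrium reduce to Σ zᵢ(Kᵢ−1)/(1+ψ(Kᵢ−1)) = 0.
Check two-phase: ΣzᵢKᵢ = 1.0686 > 1 and Σzᵢ/Kᵢ = 1.1323 > 1, so g(0) = 0.0686 > 0 and g(1) = -0.1323 < 0.
Newton iteration, ψ⁰ = 0.4:
  ψ = 0.4000: g = -0.01434, g' = -0.1921 → ψ = 0.3254
  ψ = 0.3254: g = 0.00012, g' = -0.1956 → ψ = 0.3260
Converged at ψ = 0.3260.
Compositions from xᵢ = zᵢ/(1+ψ(Kᵢ−1)), yᵢ = Kᵢxᵢ:
  1: x = 0.3028, y = 0.5059
  2: x = 0.1114, y = 0.1162
  3: x = 0.5858, y = 0.3778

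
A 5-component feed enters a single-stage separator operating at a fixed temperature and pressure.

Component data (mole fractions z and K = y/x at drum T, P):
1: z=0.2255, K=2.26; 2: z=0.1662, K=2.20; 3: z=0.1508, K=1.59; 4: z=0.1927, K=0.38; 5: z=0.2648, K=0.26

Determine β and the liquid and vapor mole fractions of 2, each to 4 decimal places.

Let β = V/F and solve Σ zᵢ(Kᵢ−1)/(1+β(Kᵢ−1)) = 0.
Feasibility: ΣzᵢKᵢ = 1.2571, Σzᵢ/Kᵢ = 1.7957 — both > 1, two phases present.
Iterate (Newton) starting at β = 0.61:
  β = 0.6100: g = -0.20810, g' = -0.8960 → β = 0.3777
  β = 0.3777: g = -0.02550, g' = -0.7184 → β = 0.3423
  β = 0.3423: g = -0.00015, g' = -0.7108 → β = 0.3420
Converged at β = 0.3420.
Compositions from xᵢ = zᵢ/(1+β(Kᵢ−1)), yᵢ = Kᵢxᵢ:
  1: x = 0.1576, y = 0.3561
  2: x = 0.1178, y = 0.2592
  3: x = 0.1255, y = 0.1995
  4: x = 0.2446, y = 0.0929
  5: x = 0.3545, y = 0.0922

β = 0.3420, x_2 = 0.1178, y_2 = 0.2592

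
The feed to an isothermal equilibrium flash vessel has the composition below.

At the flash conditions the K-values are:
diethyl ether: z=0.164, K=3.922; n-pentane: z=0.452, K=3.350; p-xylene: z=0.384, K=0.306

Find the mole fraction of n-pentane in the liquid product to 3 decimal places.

x_n-pentane = 0.166

Material balance + equilibrium reduce to Σ zᵢ(Kᵢ−1)/(1+β(Kᵢ−1)) = 0.
Feasibility: ΣzᵢKᵢ = 2.275, Σzᵢ/Kᵢ = 1.432 — both > 1, two phases present.
Newton iteration, β⁰ = 0.54:
  β = 0.540: g = 0.2278, g' = -1.169 → β = 0.735
  β = 0.735: g = -0.0022, g' = -1.247 → β = 0.733
Converged at β = 0.733.
Compositions from xᵢ = zᵢ/(1+β(Kᵢ−1)), yᵢ = Kᵢxᵢ:
  diethyl ether: x = 0.052, y = 0.205
  n-pentane: x = 0.166, y = 0.556
  p-xylene: x = 0.782, y = 0.239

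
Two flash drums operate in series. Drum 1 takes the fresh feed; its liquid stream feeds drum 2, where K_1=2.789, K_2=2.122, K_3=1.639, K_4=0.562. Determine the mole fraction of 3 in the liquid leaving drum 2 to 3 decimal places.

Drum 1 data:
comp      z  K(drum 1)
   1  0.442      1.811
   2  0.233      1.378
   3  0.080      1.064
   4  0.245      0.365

Drum 1:
Newton iteration, ψ₁⁰ = 0.32:
  ψ₁ = 0.320: g = 0.1729, g' = -0.366 → ψ₁ = 0.793
  ψ₁ = 0.793: g = -0.0226, g' = -0.528 → ψ₁ = 0.750
  ψ₁ = 0.750: g = -0.0008, g' = -0.493 → ψ₁ = 0.749
Converged at ψ₁ = 0.749.
Drum-1 compositions:
  1: x = 0.275, y = 0.498
  2: x = 0.182, y = 0.250
  3: x = 0.076, y = 0.081
  4: x = 0.467, y = 0.170
Drum-2 feed = drum-1 liquid: z₂ = (0.2750, 0.1816, 0.0763, 0.4670).
Drum 2:
Material balance + equilibrium reduce to Σ zᵢ(Kᵢ−1)/(1+ψ₂(Kᵢ−1)) = 0.
Feasibility: ΣzᵢKᵢ = 1.540, Σzᵢ/Kᵢ = 1.062 — both > 1, two phases present.
Iterate (Newton) starting at ψ₂ = 0.5:
  ψ₂ = 0.500: g = 0.1653, g' = -0.504 → ψ₂ = 0.828
  ψ₂ = 0.828: g = 0.0148, g' = -0.438 → ψ₂ = 0.862
Converged at ψ₂ = 0.862.
  1: x = 0.108, y = 0.302
  2: x = 0.092, y = 0.196
  3: x = 0.049, y = 0.081
  4: x = 0.750, y = 0.422

x_3 (drum 2) = 0.049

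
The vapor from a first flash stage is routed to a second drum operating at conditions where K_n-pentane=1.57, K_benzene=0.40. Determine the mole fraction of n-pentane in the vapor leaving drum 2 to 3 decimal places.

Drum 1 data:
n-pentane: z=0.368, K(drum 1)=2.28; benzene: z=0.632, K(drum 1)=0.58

Drum 1:
Rachford–Rice: g(ψ₁) = Σ zᵢ(Kᵢ−1)/(1+ψ₁(Kᵢ−1)) = 0.
Check two-phase: ΣzᵢKᵢ = 1.206 > 1 and Σzᵢ/Kᵢ = 1.251 > 1, so g(0) = 0.206 > 0 and g(1) = -0.251 < 0.
Binary case is linear: z₁(K₁−1)(1+ψ₁(K₂−1)) + z₂(K₂−1)(1+ψ₁(K₁−1)) = 0
⇒ ψ₁ = [z₁(K₁−1)+z₂(K₂−1)] / [−(K₁−1)(K₂−1)] = 0.2056/0.5376 = 0.382
Drum-1 compositions:
  n-pentane: x = 0.247, y = 0.563
  benzene: x = 0.753, y = 0.437
Drum-2 feed = drum-1 vapor: z₂ = (0.5633, 0.4367).
Drum 2:
Material balance + equilibrium reduce to Σ zᵢ(Kᵢ−1)/(1+ψ₂(Kᵢ−1)) = 0.
Check two-phase: ΣzᵢKᵢ = 1.059 > 1 and Σzᵢ/Kᵢ = 1.451 > 1, so g(0) = 0.059 > 0 and g(1) = -0.451 < 0.
Binary case is linear: z₁(K₁−1)(1+ψ₂(K₂−1)) + z₂(K₂−1)(1+ψ₂(K₁−1)) = 0
⇒ ψ₂ = [z₁(K₁−1)+z₂(K₂−1)] / [−(K₁−1)(K₂−1)] = 0.0591/0.3420 = 0.173
  n-pentane: x = 0.513, y = 0.805
  benzene: x = 0.487, y = 0.195

y_n-pentane (drum 2) = 0.805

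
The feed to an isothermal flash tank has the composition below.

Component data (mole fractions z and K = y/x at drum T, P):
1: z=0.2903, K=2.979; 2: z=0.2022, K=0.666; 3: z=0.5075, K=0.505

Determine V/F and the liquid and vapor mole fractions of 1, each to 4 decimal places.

Iterate (Newton) starting at V/F = 0.4:
  V/F = 0.4000: g = -0.07052, g' = -0.5776 → V/F = 0.2779
  V/F = 0.2779: g = 0.00492, g' = -0.6678 → V/F = 0.2853
Converged at V/F = 0.2853.
Compositions from xᵢ = zᵢ/(1+V/F(Kᵢ−1)), yᵢ = Kᵢxᵢ:
  1: x = 0.1855, y = 0.5527
  2: x = 0.2235, y = 0.1489
  3: x = 0.5910, y = 0.2984

V/F = 0.2853, x_1 = 0.1855, y_1 = 0.5527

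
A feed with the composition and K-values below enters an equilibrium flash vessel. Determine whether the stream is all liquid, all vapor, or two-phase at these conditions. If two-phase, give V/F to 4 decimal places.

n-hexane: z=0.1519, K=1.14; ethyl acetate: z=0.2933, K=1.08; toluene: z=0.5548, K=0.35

all liquid

ΣzᵢKᵢ = 0.6841; Σzᵢ/Kᵢ = 1.9900.
Since ΣzᵢKᵢ < 1 the mixture is below its bubble point — single liquid phase.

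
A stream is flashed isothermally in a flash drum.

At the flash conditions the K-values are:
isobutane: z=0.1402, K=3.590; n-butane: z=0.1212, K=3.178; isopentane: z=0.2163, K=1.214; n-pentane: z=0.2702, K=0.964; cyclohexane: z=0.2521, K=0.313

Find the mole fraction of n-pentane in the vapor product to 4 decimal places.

Newton iteration, β⁰ = 0.5:
  β = 0.5000: g = 0.05268, g' = -0.5948 → β = 0.5886
  β = 0.5886: g = -0.00006, g' = -0.6015 → β = 0.5885
Converged at β = 0.5885.
Compositions from xᵢ = zᵢ/(1+β(Kᵢ−1)), yᵢ = Kᵢxᵢ:
  isobutane: x = 0.0555, y = 0.1994
  n-butane: x = 0.0531, y = 0.1688
  isopentane: x = 0.1921, y = 0.2332
  n-pentane: x = 0.2760, y = 0.2661
  cyclohexane: x = 0.4232, y = 0.1325

y_n-pentane = 0.2661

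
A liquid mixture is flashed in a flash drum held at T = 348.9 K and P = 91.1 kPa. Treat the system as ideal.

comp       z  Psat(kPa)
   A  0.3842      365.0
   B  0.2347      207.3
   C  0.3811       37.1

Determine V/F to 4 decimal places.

Raoult's law: Kᵢ = Pᵢˢᵃᵗ/P = Pᵢˢᵃᵗ/91.1.
  K_A = 365.0/91.1 = 4.006586, K_B = 207.3/91.1 = 2.275521, K_C = 37.1/91.1 = 0.407245
Material balance + equilibrium reduce to Σ zᵢ(Kᵢ−1)/(1+V/F(Kᵢ−1)) = 0.
Feasibility: ΣzᵢKᵢ = 2.2286, Σzᵢ/Kᵢ = 1.1348 — both > 1, two phases present.
Iterate (Newton) starting at V/F = 0.5:
  V/F = 0.5000: g = 0.32318, g' = -0.9670 → V/F = 0.8342
  V/F = 0.8342: g = 0.02746, g' = -0.8958 → V/F = 0.8648
  V/F = 0.8648: g = -0.00033, g' = -0.9180 → V/F = 0.8645
Converged at V/F = 0.8645.

V/F = 0.8645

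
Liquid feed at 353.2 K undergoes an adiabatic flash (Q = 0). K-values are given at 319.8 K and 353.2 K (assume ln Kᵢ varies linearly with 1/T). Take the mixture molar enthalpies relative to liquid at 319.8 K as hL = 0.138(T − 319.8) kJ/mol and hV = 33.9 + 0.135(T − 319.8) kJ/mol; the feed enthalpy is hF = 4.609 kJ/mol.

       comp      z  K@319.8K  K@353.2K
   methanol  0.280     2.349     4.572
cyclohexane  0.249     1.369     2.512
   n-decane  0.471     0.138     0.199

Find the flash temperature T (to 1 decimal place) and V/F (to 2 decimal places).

Adiabatic flash: solve Rachford–Rice at each trial T, then check hF = ψ·hV(T) + (1−ψ)·hL(T).
  T = 319.8 K: K = (2.349, 1.369, 0.138), RR gives ψ = 0.073, H_out = 2.477 kJ/mol
  T = 353.2 K: K = (4.572, 2.512, 0.199), RR gives ψ = 0.462, H_out = 20.228 kJ/mol
  T = 336.5 K: K = (3.332, 1.883, 0.167), RR gives ψ = 0.329, H_out = 13.428 kJ/mol
  T = 328.1 K: K = (2.807, 1.610, 0.152), RR gives ψ = 0.225, H_out = 8.764 kJ/mol
  T = 324.0 K: K = (2.574, 1.488, 0.145), RR gives ψ = 0.158, H_out = 5.937 kJ/mol
  T = 321.9 K: K = (2.459, 1.428, 0.142), RR gives ψ = 0.118, H_out = 4.291 kJ/mol
Linear interpolation between T = 321.9 (H_out = 4.291) and T = 324.0 (H_out = 5.937) on hF = 4.609 gives T ≈ 322.3 K, at which ψ = 0.13.

T = 322.3 K, V/F = 0.13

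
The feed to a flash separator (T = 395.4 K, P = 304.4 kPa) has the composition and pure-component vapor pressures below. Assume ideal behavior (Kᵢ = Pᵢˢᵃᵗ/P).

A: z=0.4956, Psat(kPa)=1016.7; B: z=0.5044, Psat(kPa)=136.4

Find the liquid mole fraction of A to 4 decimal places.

Raoult's law: Kᵢ = Pᵢˢᵃᵗ/P = Pᵢˢᵃᵗ/304.4.
  K_A = 1016.7/304.4 = 3.340013, K_B = 136.4/304.4 = 0.448095
Material balance + equilibrium reduce to Σ zᵢ(Kᵢ−1)/(1+V/F(Kᵢ−1)) = 0.
Feasibility: ΣzᵢKᵢ = 1.8813, Σzᵢ/Kᵢ = 1.2740 — both > 1, two phases present.
Newton iteration, V/F⁰ = 0.5:
  V/F = 0.5000: g = 0.14995, g' = -0.8694 → V/F = 0.6725
  V/F = 0.6725: g = 0.00794, g' = -0.7982 → V/F = 0.6824
Converged at V/F = 0.6824.
Compositions from xᵢ = zᵢ/(1+V/F(Kᵢ−1)), yᵢ = Kᵢxᵢ:
  A: x = 0.1908, y = 0.6374
  B: x = 0.8092, y = 0.3626

x_A = 0.1908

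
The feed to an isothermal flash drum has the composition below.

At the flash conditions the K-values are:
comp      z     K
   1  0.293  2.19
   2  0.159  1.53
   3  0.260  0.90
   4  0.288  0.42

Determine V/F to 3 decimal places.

Rachford–Rice: g(V/F) = Σ zᵢ(Kᵢ−1)/(1+V/F(Kᵢ−1)) = 0.
Check two-phase: ΣzᵢKᵢ = 1.240 > 1 and Σzᵢ/Kᵢ = 1.212 > 1, so g(0) = 0.240 > 0 and g(1) = -0.212 < 0.
Newton–Raphson from V/F = 0.5:
  V/F = 0.500: g = 0.0226, g' = -0.386 → V/F = 0.558
Converged at V/F = 0.558.

V/F = 0.558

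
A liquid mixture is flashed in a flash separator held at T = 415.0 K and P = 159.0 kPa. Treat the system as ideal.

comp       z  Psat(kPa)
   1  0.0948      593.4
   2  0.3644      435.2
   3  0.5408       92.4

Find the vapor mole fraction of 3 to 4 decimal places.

Raoult's law: Kᵢ = Pᵢˢᵃᵗ/P = Pᵢˢᵃᵗ/159.0.
  K_1 = 593.4/159.0 = 3.732075, K_2 = 435.2/159.0 = 2.737107, K_3 = 92.4/159.0 = 0.581132
Newton iteration, β⁰ = 0.4:
  β = 0.4000: g = 0.22513, g' = -0.6813 → β = 0.7304
  β = 0.7304: g = 0.03907, g' = -0.4894 → β = 0.8103
  β = 0.8103: g = 0.00061, g' = -0.4756 → β = 0.8116
Converged at β = 0.8116.
Compositions from xᵢ = zᵢ/(1+β(Kᵢ−1)), yᵢ = Kᵢxᵢ:
  1: x = 0.0295, y = 0.1100
  2: x = 0.1512, y = 0.4139
  3: x = 0.8193, y = 0.4761

y_3 = 0.4761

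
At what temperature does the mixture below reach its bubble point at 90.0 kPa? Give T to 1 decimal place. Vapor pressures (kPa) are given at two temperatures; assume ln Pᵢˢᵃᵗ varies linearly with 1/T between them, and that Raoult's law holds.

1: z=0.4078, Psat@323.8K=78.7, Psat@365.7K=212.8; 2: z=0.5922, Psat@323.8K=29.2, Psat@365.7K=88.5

Bubble-point temperature: ΣzᵢPᵢˢᵃᵗ(T) = P. Interpolate ln Pᵢˢᵃᵗ = aᵢ + bᵢ/T.
  T = 323.8 K: ΣzᵢPᵢˢᵃᵗ = 49.39 kPa
  T = 365.7 K: ΣzᵢPᵢˢᵃᵗ = 139.19 kPa
  T = 344.8 K: ΣzᵢPᵢˢᵃᵗ = 85.63 kPa
  T = 355.2 K: ΣzᵢPᵢˢᵃᵗ = 109.82 kPa
  T = 350.0 K: ΣzᵢPᵢˢᵃᵗ = 97.15 kPa
  T = 347.4 K: ΣzᵢPᵢˢᵃᵗ = 91.26 kPa
Interpolating between 344.8 K and 347.4 K gives T ≈ 346.8 K.

T = 346.8 K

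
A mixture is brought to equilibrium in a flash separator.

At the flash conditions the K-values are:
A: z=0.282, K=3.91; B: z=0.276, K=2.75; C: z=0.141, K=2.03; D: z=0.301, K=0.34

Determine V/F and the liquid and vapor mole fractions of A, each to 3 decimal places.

Material balance + equilibrium reduce to Σ zᵢ(Kᵢ−1)/(1+V/F(Kᵢ−1)) = 0.
g(0) = ΣzᵢKᵢ − 1 = 1.250 and g(1) = 1 − Σzᵢ/Kᵢ = -0.127, so a root lies in (0, 1).
Iterate (Newton) starting at V/F = 0.56:
  V/F = 0.560: g = 0.3330, g' = -0.951 → V/F = 0.910
  V/F = 0.910: g = -0.0113, g' = -1.167 → V/F = 0.900
Converged at V/F = 0.900.
Compositions from xᵢ = zᵢ/(1+V/F(Kᵢ−1)), yᵢ = Kᵢxᵢ:
  A: x = 0.078, y = 0.305
  B: x = 0.107, y = 0.295
  C: x = 0.073, y = 0.149
  D: x = 0.742, y = 0.252

V/F = 0.900, x_A = 0.078, y_A = 0.305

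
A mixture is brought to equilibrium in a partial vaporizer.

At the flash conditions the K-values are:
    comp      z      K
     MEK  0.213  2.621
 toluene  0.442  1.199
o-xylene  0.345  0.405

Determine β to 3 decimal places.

Material balance + equilibrium reduce to Σ zᵢ(Kᵢ−1)/(1+β(Kᵢ−1)) = 0.
g(0) = ΣzᵢKᵢ − 1 = 0.228 and g(1) = 1 − Σzᵢ/Kᵢ = -0.302, so a root lies in (0, 1).
Newton–Raphson from β = 0.5:
  β = 0.500: g = -0.0215, g' = -0.433 → β = 0.450
Converged at β = 0.450.

β = 0.450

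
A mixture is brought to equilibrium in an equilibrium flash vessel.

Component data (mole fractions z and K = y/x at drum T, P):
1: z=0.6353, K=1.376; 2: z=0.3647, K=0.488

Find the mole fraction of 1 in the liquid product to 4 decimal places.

x_1 = 0.5766

Rachford–Rice: g(ψ) = Σ zᵢ(Kᵢ−1)/(1+ψ(Kᵢ−1)) = 0.
Check two-phase: ΣzᵢKᵢ = 1.0521 > 1 and Σzᵢ/Kᵢ = 1.2090 > 1, so g(0) = 0.0521 > 0 and g(1) = -0.2090 < 0.
Newton–Raphson from ψ = 0.5:
  ψ = 0.5000: g = -0.04990, g' = -0.2364 → ψ = 0.2889
  ψ = 0.2889: g = -0.00366, g' = -0.2048 → ψ = 0.2710
  ψ = 0.2710: g = -0.00002, g' = -0.2029 → ψ = 0.2709
Converged at ψ = 0.2709.
Compositions from xᵢ = zᵢ/(1+ψ(Kᵢ−1)), yᵢ = Kᵢxᵢ:
  1: x = 0.5766, y = 0.7934
  2: x = 0.4234, y = 0.2066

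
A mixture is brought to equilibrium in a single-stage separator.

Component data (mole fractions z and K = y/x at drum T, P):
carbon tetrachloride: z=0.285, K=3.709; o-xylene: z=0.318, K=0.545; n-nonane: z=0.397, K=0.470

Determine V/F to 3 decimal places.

V/F = 0.309

Rachford–Rice: g(V/F) = Σ zᵢ(Kᵢ−1)/(1+V/F(Kᵢ−1)) = 0.
Check two-phase: ΣzᵢKᵢ = 1.417 > 1 and Σzᵢ/Kᵢ = 1.505 > 1, so g(0) = 0.417 > 0 and g(1) = -0.505 < 0.
Newton iteration, V/F⁰ = 0.5:
  V/F = 0.500: g = -0.1457, g' = -0.694 → V/F = 0.290
  V/F = 0.290: g = 0.0170, g' = -0.899 → V/F = 0.309
Converged at V/F = 0.309.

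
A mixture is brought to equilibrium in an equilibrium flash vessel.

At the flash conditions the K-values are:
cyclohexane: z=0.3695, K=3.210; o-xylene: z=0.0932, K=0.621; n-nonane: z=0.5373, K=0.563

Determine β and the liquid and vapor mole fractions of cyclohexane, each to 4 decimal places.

Iterate (Newton) starting at β = 0.63:
  β = 0.6300: g = -0.02906, g' = -0.5338 → β = 0.5756
  β = 0.5756: g = 0.00054, g' = -0.5547 → β = 0.5765
Converged at β = 0.5765.
Compositions from xᵢ = zᵢ/(1+β(Kᵢ−1)), yᵢ = Kᵢxᵢ:
  cyclohexane: x = 0.1625, y = 0.5216
  o-xylene: x = 0.1193, y = 0.0741
  n-nonane: x = 0.7183, y = 0.4044

β = 0.5765, x_cyclohexane = 0.1625, y_cyclohexane = 0.5216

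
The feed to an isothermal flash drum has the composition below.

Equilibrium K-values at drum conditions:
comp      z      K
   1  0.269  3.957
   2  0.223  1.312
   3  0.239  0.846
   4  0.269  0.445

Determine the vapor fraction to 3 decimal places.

ψ = 0.763

Rachford–Rice: g(ψ) = Σ zᵢ(Kᵢ−1)/(1+ψ(Kᵢ−1)) = 0.
Feasibility: ΣzᵢKᵢ = 1.679, Σzᵢ/Kᵢ = 1.125 — both > 1, two phases present.
Newton iteration, ψ⁰ = 0.35:
  ψ = 0.350: g = 0.2294, g' = -0.720 → ψ = 0.669
  ψ = 0.669: g = 0.0462, g' = -0.497 → ψ = 0.762
  ψ = 0.762: g = 0.0004, g' = -0.492 → ψ = 0.763
Converged at ψ = 0.763.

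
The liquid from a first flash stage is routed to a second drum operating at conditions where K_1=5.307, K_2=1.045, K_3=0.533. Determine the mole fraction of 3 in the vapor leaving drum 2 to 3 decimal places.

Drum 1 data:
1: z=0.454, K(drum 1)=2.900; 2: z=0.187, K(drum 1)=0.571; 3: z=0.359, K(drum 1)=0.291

y_3 (drum 2) = 0.374

Drum 1:
Material balance + equilibrium reduce to Σ zᵢ(Kᵢ−1)/(1+ψ₁(Kᵢ−1)) = 0.
Feasibility: ΣzᵢKᵢ = 1.528, Σzᵢ/Kᵢ = 1.718 — both > 1, two phases present.
Iterate (Newton) starting at ψ₁ = 0.5:
  ψ₁ = 0.500: g = -0.0541, g' = -0.920 → ψ₁ = 0.441
Converged at ψ₁ = 0.441.
Drum-1 compositions:
  1: x = 0.247, y = 0.716
  2: x = 0.231, y = 0.132
  3: x = 0.522, y = 0.152
Drum-2 feed = drum-1 liquid: z₂ = (0.2470, 0.2306, 0.5224).
Drum 2:
Newton–Raphson from ψ₂ = 0.62:
  ψ₂ = 0.620: g = -0.0434, g' = -0.566 → ψ₂ = 0.543
  ψ₂ = 0.543: g = 0.0017, g' = -0.616 → ψ₂ = 0.546
Converged at ψ₂ = 0.546.
  1: x = 0.074, y = 0.391
  2: x = 0.225, y = 0.235
  3: x = 0.701, y = 0.374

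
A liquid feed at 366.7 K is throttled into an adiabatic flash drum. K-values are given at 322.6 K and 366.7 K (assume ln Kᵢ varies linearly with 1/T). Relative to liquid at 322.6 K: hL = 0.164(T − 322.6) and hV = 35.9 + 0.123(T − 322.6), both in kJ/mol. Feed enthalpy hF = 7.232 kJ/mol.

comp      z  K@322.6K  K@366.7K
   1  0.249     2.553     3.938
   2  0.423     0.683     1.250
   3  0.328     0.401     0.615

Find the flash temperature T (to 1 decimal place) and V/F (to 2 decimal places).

T = 327.9 K, V/F = 0.18

Adiabatic flash: solve Rachford–Rice at each trial T, then check hF = ψ·hV(T) + (1−ψ)·hL(T).
  T = 322.6 K: K = (2.553, 0.683, 0.401), RR gives ψ = 0.080, H_out = 2.873 kJ/mol
  T = 366.7 K: K = (3.938, 1.250, 0.615), RR gives ψ = 1.000, H_out = 41.324 kJ/mol
  T = 344.6 K: K = (3.213, 0.941, 0.503), RR gives ψ = 0.547, H_out = 22.746 kJ/mol
  T = 333.6 K: K = (2.875, 0.806, 0.451), RR gives ψ = 0.293, H_out = 12.173 kJ/mol
  T = 328.1 K: K = (2.712, 0.743, 0.426), RR gives ψ = 0.183, H_out = 7.431 kJ/mol
  T = 325.4 K: K = (2.633, 0.713, 0.413), RR gives ψ = 0.132, H_out = 5.180 kJ/mol
  T = 326.8 K: K = (2.674, 0.729, 0.420), RR gives ψ = 0.158, H_out = 6.343 kJ/mol
Linear interpolation between T = 326.8 (H_out = 6.343) and T = 328.1 (H_out = 7.431) on hF = 7.232 gives T ≈ 327.9 K, at which ψ = 0.18.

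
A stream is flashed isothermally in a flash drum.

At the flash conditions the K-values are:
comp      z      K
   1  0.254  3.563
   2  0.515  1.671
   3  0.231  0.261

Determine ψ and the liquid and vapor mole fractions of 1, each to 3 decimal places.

ψ = 0.820, x_1 = 0.082, y_1 = 0.292

Material balance + equilibrium reduce to Σ zᵢ(Kᵢ−1)/(1+ψ(Kᵢ−1)) = 0.
g(0) = ΣzᵢKᵢ − 1 = 0.826 and g(1) = 1 − Σzᵢ/Kᵢ = -0.265, so a root lies in (0, 1).
Iterate (Newton) starting at ψ = 0.5:
  ψ = 0.500: g = 0.2733, g' = -0.768 → ψ = 0.856
  ψ = 0.856: g = -0.0413, g' = -1.191 → ψ = 0.821
  ψ = 0.821: g = -0.0019, g' = -1.086 → ψ = 0.820
Converged at ψ = 0.820.
Compositions from xᵢ = zᵢ/(1+ψ(Kᵢ−1)), yᵢ = Kᵢxᵢ:
  1: x = 0.082, y = 0.292
  2: x = 0.332, y = 0.555
  3: x = 0.586, y = 0.153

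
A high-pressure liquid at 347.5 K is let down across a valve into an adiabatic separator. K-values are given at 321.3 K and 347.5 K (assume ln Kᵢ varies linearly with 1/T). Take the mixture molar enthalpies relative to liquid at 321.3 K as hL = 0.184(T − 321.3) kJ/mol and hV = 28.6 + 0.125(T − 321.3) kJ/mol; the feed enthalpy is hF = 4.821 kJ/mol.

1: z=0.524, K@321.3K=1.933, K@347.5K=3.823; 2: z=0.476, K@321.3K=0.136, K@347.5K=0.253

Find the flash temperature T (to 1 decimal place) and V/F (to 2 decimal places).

T = 323.3 K, V/F = 0.16

Adiabatic flash: solve Rachford–Rice at each trial T, then check hF = ψ·hV(T) + (1−ψ)·hL(T).
  T = 321.3 K: K = (1.933, 0.136), RR gives ψ = 0.096, H_out = 2.754 kJ/mol
  T = 347.5 K: K = (3.823, 0.253), RR gives ψ = 0.533, H_out = 19.237 kJ/mol
  T = 334.4 K: K = (2.755, 0.188), RR gives ψ = 0.374, H_out = 12.815 kJ/mol
  T = 327.9 K: K = (2.319, 0.161), RR gives ψ = 0.263, H_out = 8.643 kJ/mol
  T = 324.6 K: K = (2.119, 0.148), RR gives ψ = 0.190, H_out = 5.993 kJ/mol
  T = 323.0 K: K = (2.027, 0.142), RR gives ψ = 0.147, H_out = 4.513 kJ/mol
Linear interpolation between T = 323.0 (H_out = 4.513) and T = 324.6 (H_out = 5.993) on hF = 4.821 gives T ≈ 323.3 K, at which ψ = 0.16.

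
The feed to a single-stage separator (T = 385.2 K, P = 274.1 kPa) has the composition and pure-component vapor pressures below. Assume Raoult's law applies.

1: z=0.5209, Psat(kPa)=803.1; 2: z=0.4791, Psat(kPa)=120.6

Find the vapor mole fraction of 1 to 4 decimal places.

y_1 = 0.6590

Raoult's law: Kᵢ = Pᵢˢᵃᵗ/P = Pᵢˢᵃᵗ/274.1.
  K_1 = 803.1/274.1 = 2.929953, K_2 = 120.6/274.1 = 0.439985
Binary case is linear: z₁(K₁−1)(1+V/F(K₂−1)) + z₂(K₂−1)(1+V/F(K₁−1)) = 0
⇒ V/F = [z₁(K₁−1)+z₂(K₂−1)] / [−(K₁−1)(K₂−1)] = 0.73701/1.08080 = 0.6819
Compositions from xᵢ = zᵢ/(1+V/F(Kᵢ−1)), yᵢ = Kᵢxᵢ:
  1: x = 0.2249, y = 0.6590
  2: x = 0.7751, y = 0.3410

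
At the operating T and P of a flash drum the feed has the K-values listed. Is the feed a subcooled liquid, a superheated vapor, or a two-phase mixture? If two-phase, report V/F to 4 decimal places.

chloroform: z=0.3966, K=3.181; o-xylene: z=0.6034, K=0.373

two-phase, V/F = 0.3559

ΣzᵢKᵢ = 1.4867; Σzᵢ/Kᵢ = 1.7424.
Both exceed 1, so a two-phase solution exists.
Binary case is linear: z₁(K₁−1)(1+ψ(K₂−1)) + z₂(K₂−1)(1+ψ(K₁−1)) = 0
⇒ ψ = [z₁(K₁−1)+z₂(K₂−1)] / [−(K₁−1)(K₂−1)] = 0.48665/1.36749 = 0.3559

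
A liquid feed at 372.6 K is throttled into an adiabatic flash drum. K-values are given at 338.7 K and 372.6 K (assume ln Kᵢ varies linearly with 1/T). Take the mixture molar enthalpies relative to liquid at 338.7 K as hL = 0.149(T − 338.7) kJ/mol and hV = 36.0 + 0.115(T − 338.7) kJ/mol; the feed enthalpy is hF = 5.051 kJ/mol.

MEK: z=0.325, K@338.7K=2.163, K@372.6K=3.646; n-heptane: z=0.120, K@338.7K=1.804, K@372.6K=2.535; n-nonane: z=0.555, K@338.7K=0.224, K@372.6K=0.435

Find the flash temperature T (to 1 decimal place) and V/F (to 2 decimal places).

Adiabatic flash: solve Rachford–Rice at each trial T, then check hF = ψ·hV(T) + (1−ψ)·hL(T).
  T = 338.7 K: K = (2.163, 1.804, 0.224), RR gives ψ = 0.052, H_out = 1.882 kJ/mol
  T = 372.6 K: K = (3.646, 2.535, 0.435), RR gives ψ = 0.544, H_out = 24.015 kJ/mol
  T = 355.6 K: K = (2.841, 2.155, 0.317), RR gives ψ = 0.312, H_out = 13.573 kJ/mol
  T = 347.1 K: K = (2.485, 1.975, 0.267), RR gives ψ = 0.193, H_out = 8.143 kJ/mol
  T = 342.9 K: K = (2.321, 1.889, 0.245), RR gives ψ = 0.127, H_out = 5.173 kJ/mol
  T = 340.8 K: K = (2.241, 1.846, 0.234), RR gives ψ = 0.091, H_out = 3.576 kJ/mol
Linear interpolation between T = 340.8 (H_out = 3.576) and T = 342.9 (H_out = 5.173) on hF = 5.051 gives T ≈ 342.7 K, at which ψ = 0.12.

T = 342.7 K, V/F = 0.12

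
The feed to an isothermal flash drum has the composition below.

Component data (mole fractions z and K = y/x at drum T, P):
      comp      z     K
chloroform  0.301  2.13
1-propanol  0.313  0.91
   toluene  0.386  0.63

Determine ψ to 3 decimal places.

ψ = 0.554

Rachford–Rice: g(ψ) = Σ zᵢ(Kᵢ−1)/(1+ψ(Kᵢ−1)) = 0.
Feasibility: ΣzᵢKᵢ = 1.169, Σzᵢ/Kᵢ = 1.098 — both > 1, two phases present.
Iterate (Newton) starting at ψ = 0.5:
  ψ = 0.500: g = 0.0126, g' = -0.239 → ψ = 0.553
  ψ = 0.553: g = 0.0002, g' = -0.232 → ψ = 0.554
Converged at ψ = 0.554.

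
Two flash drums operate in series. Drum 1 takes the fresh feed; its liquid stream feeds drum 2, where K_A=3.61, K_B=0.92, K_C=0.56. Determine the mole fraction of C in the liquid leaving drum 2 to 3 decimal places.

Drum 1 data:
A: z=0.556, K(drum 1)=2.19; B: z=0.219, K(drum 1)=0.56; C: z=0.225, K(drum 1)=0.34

Drum 1:
Rachford–Rice: g(ψ₁) = Σ zᵢ(Kᵢ−1)/(1+ψ₁(Kᵢ−1)) = 0.
Feasibility: ΣzᵢKᵢ = 1.417, Σzᵢ/Kᵢ = 1.307 — both > 1, two phases present.
Iterate (Newton) starting at ψ₁ = 0.3:
  ψ₁ = 0.300: g = 0.1914, g' = -0.636 → ψ₁ = 0.601
  ψ₁ = 0.601: g = 0.0087, g' = -0.615 → ψ₁ = 0.615
Converged at ψ₁ = 0.615.
Drum-1 compositions:
  A: x = 0.321, y = 0.703
  B: x = 0.300, y = 0.168
  C: x = 0.379, y = 0.129
Drum-2 feed = drum-1 liquid: z₂ = (0.3211, 0.3002, 0.3787).
Drum 2:
Material balance + equilibrium reduce to Σ zᵢ(Kᵢ−1)/(1+ψ₂(Kᵢ−1)) = 0.
Feasibility: ΣzᵢKᵢ = 1.647, Σzᵢ/Kᵢ = 1.092 — both > 1, two phases present.
Newton–Raphson from ψ₂ = 0.5:
  ψ₂ = 0.500: g = 0.1249, g' = -0.534 → ψ₂ = 0.734
  ψ₂ = 0.734: g = 0.0159, g' = -0.419 → ψ₂ = 0.772
Converged at ψ₂ = 0.772.
  A: x = 0.106, y = 0.384
  B: x = 0.320, y = 0.294
  C: x = 0.574, y = 0.321

x_C (drum 2) = 0.574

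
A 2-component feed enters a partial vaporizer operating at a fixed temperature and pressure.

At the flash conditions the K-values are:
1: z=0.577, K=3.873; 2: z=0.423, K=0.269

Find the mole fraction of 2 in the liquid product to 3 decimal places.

Material balance + equilibrium reduce to Σ zᵢ(Kᵢ−1)/(1+V/F(Kᵢ−1)) = 0.
Check two-phase: ΣzᵢKᵢ = 2.349 > 1 and Σzᵢ/Kᵢ = 1.721 > 1, so g(0) = 1.349 > 0 and g(1) = -0.721 < 0.
Binary case is linear: z₁(K₁−1)(1+V/F(K₂−1)) + z₂(K₂−1)(1+V/F(K₁−1)) = 0
⇒ V/F = [z₁(K₁−1)+z₂(K₂−1)] / [−(K₁−1)(K₂−1)] = 1.3485/2.1002 = 0.642
Compositions from xᵢ = zᵢ/(1+V/F(Kᵢ−1)), yᵢ = Kᵢxᵢ:
  1: x = 0.203, y = 0.786
  2: x = 0.797, y = 0.214

x_2 = 0.797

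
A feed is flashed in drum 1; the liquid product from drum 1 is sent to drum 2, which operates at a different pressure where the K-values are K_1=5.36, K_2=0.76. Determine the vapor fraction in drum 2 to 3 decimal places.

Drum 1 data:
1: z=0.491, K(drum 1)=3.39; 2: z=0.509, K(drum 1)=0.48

Drum 1:
Let ψ₁ = V/F and solve Σ zᵢ(Kᵢ−1)/(1+ψ₁(Kᵢ−1)) = 0.
Feasibility: ΣzᵢKᵢ = 1.909, Σzᵢ/Kᵢ = 1.205 — both > 1, two phases present.
Binary case is linear: z₁(K₁−1)(1+ψ₁(K₂−1)) + z₂(K₂−1)(1+ψ₁(K₁−1)) = 0
⇒ ψ₁ = [z₁(K₁−1)+z₂(K₂−1)] / [−(K₁−1)(K₂−1)] = 0.9088/1.2428 = 0.731
Drum-1 compositions:
  1: x = 0.179, y = 0.606
  2: x = 0.821, y = 0.394
Drum-2 feed = drum-1 liquid: z₂ = (0.1787, 0.8213).
Drum 2:
Rachford–Rice: g(ψ₂) = Σ zᵢ(Kᵢ−1)/(1+ψ₂(Kᵢ−1)) = 0.
g(0) = ΣzᵢKᵢ − 1 = 0.582 and g(1) = 1 − Σzᵢ/Kᵢ = -0.114, so a root lies in (0, 1).
Newton–Raphson from ψ₂ = 0.5:
  ψ₂ = 0.500: g = 0.0210, g' = -0.397 → ψ₂ = 0.553
  ψ₂ = 0.553: g = 0.0012, g' = -0.355 → ψ₂ = 0.556
Converged at ψ₂ = 0.556.
  1: x = 0.052, y = 0.280
  2: x = 0.948, y = 0.720

V/F (drum 2) = 0.556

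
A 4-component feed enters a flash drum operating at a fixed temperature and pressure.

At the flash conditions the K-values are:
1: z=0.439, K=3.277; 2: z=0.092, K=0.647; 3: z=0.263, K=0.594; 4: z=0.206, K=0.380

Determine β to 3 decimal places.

β = 0.653

Let β = V/F and solve Σ zᵢ(Kᵢ−1)/(1+β(Kᵢ−1)) = 0.
Check two-phase: ΣzᵢKᵢ = 1.733 > 1 and Σzᵢ/Kᵢ = 1.261 > 1, so g(0) = 0.733 > 0 and g(1) = -0.261 < 0.
Newton–Raphson from β = 0.6:
  β = 0.600: g = 0.0367, g' = -0.702 → β = 0.652
  β = 0.652: g = 0.0003, g' = -0.691 → β = 0.653
Converged at β = 0.653.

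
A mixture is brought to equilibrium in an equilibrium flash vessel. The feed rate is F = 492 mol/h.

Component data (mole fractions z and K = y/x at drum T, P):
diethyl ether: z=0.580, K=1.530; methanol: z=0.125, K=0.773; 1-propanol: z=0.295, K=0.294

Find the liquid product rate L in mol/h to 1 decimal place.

L = 385.4 mol/h

Rachford–Rice: g(V/F) = Σ zᵢ(Kᵢ−1)/(1+V/F(Kᵢ−1)) = 0.
Feasibility: ΣzᵢKᵢ = 1.071, Σzᵢ/Kᵢ = 1.544 — both > 1, two phases present.
Newton–Raphson from V/F = 0.33:
  V/F = 0.330: g = -0.0406, g' = -0.375 → V/F = 0.222
  V/F = 0.222: g = -0.0018, g' = -0.344 → V/F = 0.217
Converged at V/F = 0.217.
Then V = V/F·F = 0.2167·492 = 106.6 mol/h and L = F − V = 385.4 mol/h.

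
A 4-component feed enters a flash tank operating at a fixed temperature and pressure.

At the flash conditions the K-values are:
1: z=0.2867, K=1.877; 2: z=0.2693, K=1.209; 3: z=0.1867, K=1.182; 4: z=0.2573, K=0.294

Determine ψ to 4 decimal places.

Iterate (Newton) starting at ψ = 0.5:
  ψ = 0.5000: g = -0.02387, g' = -0.4278 → ψ = 0.4442
  ψ = 0.4442: g = -0.00076, g' = -0.4016 → ψ = 0.4423
Converged at ψ = 0.4423.

ψ = 0.4423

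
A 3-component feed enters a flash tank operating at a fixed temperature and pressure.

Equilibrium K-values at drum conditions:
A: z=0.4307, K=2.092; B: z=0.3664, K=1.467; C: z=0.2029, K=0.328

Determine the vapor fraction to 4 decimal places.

Material balance + equilibrium reduce to Σ zᵢ(Kᵢ−1)/(1+ψ(Kᵢ−1)) = 0.
g(0) = ΣzᵢKᵢ − 1 = 0.5051 and g(1) = 1 − Σzᵢ/Kᵢ = -0.0742, so a root lies in (0, 1).
Iterate (Newton) starting at ψ = 0.51:
  ψ = 0.5100: g = 0.23284, g' = -0.4761 → ψ = 0.9991
  ψ = 0.9991: g = -0.07329, g' = -1.0030 → ψ = 0.9260
  ψ = 0.9260: g = -0.00765, g' = -0.8081 → ψ = 0.9165
  ψ = 0.9165: g = -0.00009, g' = -0.7885 → ψ = 0.9164
Converged at ψ = 0.9164.

ψ = 0.9164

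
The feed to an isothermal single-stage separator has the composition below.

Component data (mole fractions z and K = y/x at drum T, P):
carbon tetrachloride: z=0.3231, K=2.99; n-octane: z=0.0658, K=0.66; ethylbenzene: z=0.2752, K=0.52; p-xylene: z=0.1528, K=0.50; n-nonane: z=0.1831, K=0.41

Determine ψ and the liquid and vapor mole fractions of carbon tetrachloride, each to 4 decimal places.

Newton iteration, ψ⁰ = 0.49:
  ψ = 0.4900: g = -0.12718, g' = -0.6405 → ψ = 0.2914
  ψ = 0.2914: g = 0.00865, g' = -0.7530 → ψ = 0.3029
  ψ = 0.3029: g = 0.00006, g' = -0.7419 → ψ = 0.3030
Converged at ψ = 0.3030.
Compositions from xᵢ = zᵢ/(1+ψ(Kᵢ−1)), yᵢ = Kᵢxᵢ:
  carbon tetrachloride: x = 0.2016, y = 0.6027
  n-octane: x = 0.0734, y = 0.0484
  ethylbenzene: x = 0.3220, y = 0.1675
  p-xylene: x = 0.1801, y = 0.0900
  n-nonane: x = 0.2230, y = 0.0914

ψ = 0.3030, x_carbon tetrachloride = 0.2016, y_carbon tetrachloride = 0.6027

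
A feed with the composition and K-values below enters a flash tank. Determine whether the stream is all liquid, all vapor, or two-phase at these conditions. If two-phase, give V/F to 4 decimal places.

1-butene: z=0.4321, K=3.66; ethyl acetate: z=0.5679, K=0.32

two-phase, V/F = 0.4219

ΣzᵢKᵢ = 1.7632; Σzᵢ/Kᵢ = 1.8927.
Both exceed 1, so a two-phase solution exists.
Rachford–Rice: g(ψ) = Σ zᵢ(Kᵢ−1)/(1+ψ(Kᵢ−1)) = 0.
Iterate (Newton) starting at ψ = 0.5:
  ψ = 0.5000: g = -0.09181, g' = -1.1660 → ψ = 0.4213
  ψ = 0.4213: g = 0.00082, g' = -1.1957 → ψ = 0.4219
Converged at ψ = 0.4219.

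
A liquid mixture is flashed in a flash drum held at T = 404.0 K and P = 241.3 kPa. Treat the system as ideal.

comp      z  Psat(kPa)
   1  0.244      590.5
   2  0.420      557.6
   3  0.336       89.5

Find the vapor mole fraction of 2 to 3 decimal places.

Raoult's law: Kᵢ = Pᵢˢᵃᵗ/P = Pᵢˢᵃᵗ/241.3.
  K_1 = 590.5/241.3 = 2.44716, K_2 = 557.6/241.3 = 2.31082, K_3 = 89.5/241.3 = 0.37091
Let β = V/F and solve Σ zᵢ(Kᵢ−1)/(1+β(Kᵢ−1)) = 0.
g(0) = ΣzᵢKᵢ − 1 = 0.692 and g(1) = 1 − Σzᵢ/Kᵢ = -0.187, so a root lies in (0, 1).
Iterate (Newton) starting at β = 0.42:
  β = 0.420: g = 0.2874, g' = -0.743 → β = 0.807
  β = 0.807: g = 0.0014, g' = -0.827 → β = 0.808
Converged at β = 0.808.
Compositions from xᵢ = zᵢ/(1+β(Kᵢ−1)), yᵢ = Kᵢxᵢ:
  1: x = 0.112, y = 0.275
  2: x = 0.204, y = 0.471
  3: x = 0.684, y = 0.254

y_2 = 0.471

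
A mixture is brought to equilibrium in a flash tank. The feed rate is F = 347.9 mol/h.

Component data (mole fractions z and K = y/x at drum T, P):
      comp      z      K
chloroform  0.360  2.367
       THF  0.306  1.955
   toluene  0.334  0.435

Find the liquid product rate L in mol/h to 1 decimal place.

L = 38.1 mol/h

Rachford–Rice: g(β) = Σ zᵢ(Kᵢ−1)/(1+β(Kᵢ−1)) = 0.
Check two-phase: ΣzᵢKᵢ = 1.596 > 1 and Σzᵢ/Kᵢ = 1.076 > 1, so g(0) = 0.596 > 0 and g(1) = -0.076 < 0.
Newton–Raphson from β = 0.31:
  β = 0.310: g = 0.3423, g' = -0.655 → β = 0.833
  β = 0.833: g = 0.0364, g' = -0.614 → β = 0.892
  β = 0.892: g = -0.0010, g' = -0.651 → β = 0.891
Converged at β = 0.891.
Then V = β·F = 0.8906·347.9 = 309.8 mol/h and L = F − V = 38.1 mol/h.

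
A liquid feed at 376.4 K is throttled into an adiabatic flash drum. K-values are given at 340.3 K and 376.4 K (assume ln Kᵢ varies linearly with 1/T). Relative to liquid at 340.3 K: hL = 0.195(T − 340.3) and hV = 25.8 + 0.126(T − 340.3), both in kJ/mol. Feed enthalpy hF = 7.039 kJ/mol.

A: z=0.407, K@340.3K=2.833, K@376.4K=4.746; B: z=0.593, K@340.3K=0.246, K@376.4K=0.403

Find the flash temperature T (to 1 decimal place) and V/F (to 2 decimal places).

Adiabatic flash: solve Rachford–Rice at each trial T, then check hF = ψ·hV(T) + (1−ψ)·hL(T).
  T = 340.3 K: K = (2.833, 0.246), RR gives ψ = 0.216, H_out = 5.580 kJ/mol
  T = 376.4 K: K = (4.746, 0.403), RR gives ψ = 0.523, H_out = 19.240 kJ/mol
  T = 358.4 K: K = (3.717, 0.319), RR gives ψ = 0.379, H_out = 12.845 kJ/mol
  T = 349.4 K: K = (3.259, 0.281), RR gives ψ = 0.304, H_out = 9.422 kJ/mol
  T = 344.9 K: K = (3.044, 0.263), RR gives ψ = 0.262, H_out = 7.585 kJ/mol
  T = 342.6 K: K = (2.937, 0.255), RR gives ψ = 0.240, H_out = 6.601 kJ/mol
Linear interpolation between T = 342.6 (H_out = 6.601) and T = 344.9 (H_out = 7.585) on hF = 7.039 gives T ≈ 343.6 K, at which ψ = 0.25.

T = 343.6 K, V/F = 0.25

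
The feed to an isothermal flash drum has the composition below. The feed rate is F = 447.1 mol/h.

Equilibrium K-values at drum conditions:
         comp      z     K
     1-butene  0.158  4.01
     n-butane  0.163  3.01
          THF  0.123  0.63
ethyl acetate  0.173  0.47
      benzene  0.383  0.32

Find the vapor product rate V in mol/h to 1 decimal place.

V = 119.9 mol/h

Let ψ = V/F and solve Σ zᵢ(Kᵢ−1)/(1+ψ(Kᵢ−1)) = 0.
Feasibility: ΣzᵢKᵢ = 1.406, Σzᵢ/Kᵢ = 1.854 — both > 1, two phases present.
Iterate (Newton) starting at ψ = 0.35:
  ψ = 0.350: g = -0.0827, g' = -0.967 → ψ = 0.264
  ψ = 0.264: g = 0.0041, g' = -1.074 → ψ = 0.268
Converged at ψ = 0.268.
Then V = ψ·F = 0.2683·447.1 = 119.9 mol/h and L = F − V = 327.2 mol/h.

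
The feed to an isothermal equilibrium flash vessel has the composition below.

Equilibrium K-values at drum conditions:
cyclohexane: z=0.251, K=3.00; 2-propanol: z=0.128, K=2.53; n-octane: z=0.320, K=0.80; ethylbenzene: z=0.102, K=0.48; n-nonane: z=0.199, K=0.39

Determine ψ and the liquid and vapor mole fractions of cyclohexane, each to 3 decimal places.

ψ = 0.580, x_cyclohexane = 0.116, y_cyclohexane = 0.349

Material balance + equilibrium reduce to Σ zᵢ(Kᵢ−1)/(1+ψ(Kᵢ−1)) = 0.
g(0) = ΣzᵢKᵢ − 1 = 0.459 and g(1) = 1 − Σzᵢ/Kᵢ = -0.257, so a root lies in (0, 1).
Newton iteration, ψ⁰ = 0.48:
  ψ = 0.480: g = 0.0559, g' = -0.574 → ψ = 0.577
  ψ = 0.577: g = 0.0014, g' = -0.550 → ψ = 0.580
Converged at ψ = 0.580.
Compositions from xᵢ = zᵢ/(1+ψ(Kᵢ−1)), yᵢ = Kᵢxᵢ:
  cyclohexane: x = 0.116, y = 0.349
  2-propanol: x = 0.068, y = 0.172
  n-octane: x = 0.362, y = 0.290
  ethylbenzene: x = 0.146, y = 0.070
  n-nonane: x = 0.308, y = 0.120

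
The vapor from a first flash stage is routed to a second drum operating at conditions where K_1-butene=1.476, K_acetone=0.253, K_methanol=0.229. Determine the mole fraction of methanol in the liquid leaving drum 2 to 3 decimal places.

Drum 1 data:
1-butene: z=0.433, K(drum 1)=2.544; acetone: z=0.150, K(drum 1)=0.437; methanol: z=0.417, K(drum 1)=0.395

x_methanol (drum 2) = 0.277

Drum 1:
Iterate (Newton) starting at ψ₁ = 0.65:
  ψ₁ = 0.650: g = -0.2153, g' = -0.790 → ψ₁ = 0.377
  ψ₁ = 0.377: g = -0.0118, g' = -0.745 → ψ₁ = 0.362
Converged at ψ₁ = 0.362.
Drum-1 compositions:
  1-butene: x = 0.278, y = 0.707
  acetone: x = 0.188, y = 0.082
  methanol: x = 0.534, y = 0.211
Drum-2 feed = drum-1 vapor: z₂ = (0.7068, 0.0823, 0.2109).
Drum 2:
Iterate (Newton) starting at ψ₂ = 0.5:
  ψ₂ = 0.500: g = -0.0909, g' = -0.553 → ψ₂ = 0.336
  ψ₂ = 0.336: g = -0.0113, g' = -0.429 → ψ₂ = 0.309
Converged at ψ₂ = 0.309.
  1-butene: x = 0.616, y = 0.910
  acetone: x = 0.107, y = 0.027
  methanol: x = 0.277, y = 0.063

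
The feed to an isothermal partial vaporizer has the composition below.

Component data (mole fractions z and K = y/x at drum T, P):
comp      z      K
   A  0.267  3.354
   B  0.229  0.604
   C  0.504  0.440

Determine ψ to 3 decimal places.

Let ψ = V/F and solve Σ zᵢ(Kᵢ−1)/(1+ψ(Kᵢ−1)) = 0.
Check two-phase: ΣzᵢKᵢ = 1.256 > 1 and Σzᵢ/Kᵢ = 1.604 > 1, so g(0) = 0.256 > 0 and g(1) = -0.604 < 0.
Newton–Raphson from ψ = 0.5:
  ψ = 0.500: g = -0.2164, g' = -0.673 → ψ = 0.178
  ψ = 0.178: g = 0.0314, g' = -0.970 → ψ = 0.211
  ψ = 0.211: g = 0.0011, g' = -0.907 → ψ = 0.212
Converged at ψ = 0.212.

ψ = 0.212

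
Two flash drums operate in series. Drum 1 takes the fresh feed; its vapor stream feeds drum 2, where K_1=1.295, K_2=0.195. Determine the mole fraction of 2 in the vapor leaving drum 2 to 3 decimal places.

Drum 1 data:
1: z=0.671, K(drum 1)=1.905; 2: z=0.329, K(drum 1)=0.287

Drum 1:
Material balance + equilibrium reduce to Σ zᵢ(Kᵢ−1)/(1+ψ₁(Kᵢ−1)) = 0.
g(0) = ΣzᵢKᵢ − 1 = 0.373 and g(1) = 1 − Σzᵢ/Kᵢ = -0.499, so a root lies in (0, 1).
Binary case is linear: z₁(K₁−1)(1+ψ₁(K₂−1)) + z₂(K₂−1)(1+ψ₁(K₁−1)) = 0
⇒ ψ₁ = [z₁(K₁−1)+z₂(K₂−1)] / [−(K₁−1)(K₂−1)] = 0.3727/0.6453 = 0.578
Drum-1 compositions:
  1: x = 0.441, y = 0.839
  2: x = 0.559, y = 0.161
Drum-2 feed = drum-1 vapor: z₂ = (0.8395, 0.1605).
Drum 2:
Let ψ₂ = V/F and solve Σ zᵢ(Kᵢ−1)/(1+ψ₂(Kᵢ−1)) = 0.
g(0) = ΣzᵢKᵢ − 1 = 0.118 and g(1) = 1 − Σzᵢ/Kᵢ = -0.471, so a root lies in (0, 1).
Iterate (Newton) starting at ψ₂ = 0.5:
  ψ₂ = 0.500: g = -0.0005, g' = -0.347 → ψ₂ = 0.499
Converged at ψ₂ = 0.499.
  1: x = 0.732, y = 0.948
  2: x = 0.268, y = 0.052

y_2 (drum 2) = 0.052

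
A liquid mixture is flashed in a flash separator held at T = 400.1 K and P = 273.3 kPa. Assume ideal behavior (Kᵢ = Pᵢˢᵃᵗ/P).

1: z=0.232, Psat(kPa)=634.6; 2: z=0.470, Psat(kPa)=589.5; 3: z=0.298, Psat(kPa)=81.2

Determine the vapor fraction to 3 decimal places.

ψ = 0.752

Raoult's law: Kᵢ = Pᵢˢᵃᵗ/P = Pᵢˢᵃᵗ/273.3.
  K_1 = 634.6/273.3 = 2.32199, K_2 = 589.5/273.3 = 2.15697, K_3 = 81.2/273.3 = 0.29711
Let ψ = V/F and solve Σ zᵢ(Kᵢ−1)/(1+ψ(Kᵢ−1)) = 0.
Feasibility: ΣzᵢKᵢ = 1.641, Σzᵢ/Kᵢ = 1.321 — both > 1, two phases present.
Iterate (Newton) starting at ψ = 0.55:
  ψ = 0.550: g = 0.1684, g' = -0.762 → ψ = 0.771
  ψ = 0.771: g = -0.0180, g' = -0.977 → ψ = 0.753
  ψ = 0.753: g = -0.0003, g' = -0.945 → ψ = 0.752
Converged at ψ = 0.752.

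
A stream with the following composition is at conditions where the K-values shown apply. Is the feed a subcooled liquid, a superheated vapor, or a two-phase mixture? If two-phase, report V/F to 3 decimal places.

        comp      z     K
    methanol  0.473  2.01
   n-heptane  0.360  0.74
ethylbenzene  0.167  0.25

ΣzᵢKᵢ = 1.259; Σzᵢ/Kᵢ = 1.390.
Both exceed 1, so a two-phase solution exists.
Rachford–Rice: g(ψ) = Σ zᵢ(Kᵢ−1)/(1+ψ(Kᵢ−1)) = 0.
Newton–Raphson from ψ = 0.5:
  ψ = 0.500: g = 0.0094, g' = -0.486 → ψ = 0.519
Converged at ψ = 0.519.

two-phase, V/F = 0.519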